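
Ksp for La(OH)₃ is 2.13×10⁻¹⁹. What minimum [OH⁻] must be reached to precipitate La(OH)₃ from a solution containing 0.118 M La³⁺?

1.22×10⁻⁶ M

The threshold for precipitation is Q = Ksp.
La(OH)₃(s) ⇌ La³⁺(aq) + 3 OH⁻(aq)
Ksp = [La³⁺][OH⁻]^3 = [OH⁻]^3(0.118)
[OH⁻]^3 = 2.13×10⁻¹⁹ / (0.118) = 1.81×10⁻¹⁸
[OH⁻] = 1.22×10⁻⁶ M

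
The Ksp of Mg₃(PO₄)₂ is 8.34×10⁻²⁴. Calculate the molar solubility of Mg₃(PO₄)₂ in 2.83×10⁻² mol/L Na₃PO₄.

Mg₃(PO₄)₂(s) ⇌ 3 Mg²⁺(aq) + 2 PO₄³⁻(aq)
PO₄³⁻ is already present at 2.83×10⁻² mol/L. If s mol/L of Mg₃(PO₄)₂ dissolves, [Mg²⁺] = 3s while [PO₄³⁻] ≈ 2.83×10⁻² mol/L.
Ksp = [Mg²⁺]^3[PO₄³⁻]^2 = (3s)^3(2.83×10⁻²)^2
(3s)^3 = 8.34×10⁻²⁴ / (2.83×10⁻²)^2 = 1.04×10⁻²⁰
s = 7.28×10⁻⁸ mol/L

7.28×10⁻⁸ M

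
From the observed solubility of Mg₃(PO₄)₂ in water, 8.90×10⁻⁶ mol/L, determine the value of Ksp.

Mg₃(PO₄)₂(s) ⇌ 3 Mg²⁺(aq) + 2 PO₄³⁻(aq)
With molar solubility s: [Mg²⁺] = 3s, [PO₄³⁻] = 2s.
Ksp = [Mg²⁺]^3[PO₄³⁻]^2 = (3s)^3 · (2s)^2 = 108s^5
Ksp = 108 × (8.90×10⁻⁶)^5 = 6.03×10⁻²⁴

Ksp = 6.03×10⁻²⁴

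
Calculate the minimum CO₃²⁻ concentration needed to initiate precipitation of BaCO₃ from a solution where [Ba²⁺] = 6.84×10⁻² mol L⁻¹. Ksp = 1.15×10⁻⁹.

Precipitation of each salt begins when its ion product equals Ksp.
BaCO₃(s) ⇌ Ba²⁺(aq) + CO₃²⁻(aq)
Ksp = [Ba²⁺][CO₃²⁻] = [CO₃²⁻](6.84×10⁻²)
[CO₃²⁻] = 1.15×10⁻⁹ / (6.84×10⁻²) = 1.68×10⁻⁸
[CO₃²⁻] = 1.68×10⁻⁸ mol L⁻¹

1.68×10⁻⁸ M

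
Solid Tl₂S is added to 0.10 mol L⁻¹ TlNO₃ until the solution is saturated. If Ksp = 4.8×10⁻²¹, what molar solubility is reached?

Tl₂S(s) ⇌ 2 Tl⁺(aq) + S²⁻(aq)
The solution already contains Tl⁺ at 0.10 mol L⁻¹. Let s be the molar solubility of Tl₂S.
[Tl⁺] ≈ 0.10 mol L⁻¹ (common ion dominates); [S²⁻] = s.
Ksp = [Tl⁺]^2[S²⁻] = (0.10)^2s
s = 4.8×10⁻²¹ / (0.10)^2 = 4.8×10⁻¹⁹
s = 4.8×10⁻¹⁹ mol L⁻¹

4.8×10⁻¹⁹ M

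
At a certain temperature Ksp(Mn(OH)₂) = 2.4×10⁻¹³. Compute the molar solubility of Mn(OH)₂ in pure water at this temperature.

3.9×10⁻⁵ M

Mn(OH)₂(s) ⇌ Mn²⁺(aq) + 2 OH⁻(aq)
If s mol/L of Mn(OH)₂ dissolves, [Mn²⁺] = s and [OH⁻] = 2s.
Ksp = [Mn²⁺][OH⁻]^2 = s · (2s)^2 = 4s^3
4s^3 = 2.4×10⁻¹³  ⇒  s^3 = 6.0×10⁻¹⁴
s = (6.0×10⁻¹⁴)^(1/3) = 3.9×10⁻⁵ mol L⁻¹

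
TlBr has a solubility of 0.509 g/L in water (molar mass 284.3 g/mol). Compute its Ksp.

Ksp = 3.21×10⁻⁶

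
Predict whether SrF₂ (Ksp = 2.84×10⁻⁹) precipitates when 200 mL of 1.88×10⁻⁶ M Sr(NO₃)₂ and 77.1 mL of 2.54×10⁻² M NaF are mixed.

After mixing, V = 200 mL + 77.1 mL = 277.1 mL.
[Sr²⁺] = (1.88×10⁻⁶)(200)/277.1 = 1.36×10⁻⁶ M
[F⁻] = (2.54×10⁻²)(77.1)/277.1 = 7.07×10⁻³ M
Q = [Sr²⁺][F⁻]^2 = 6.78×10⁻¹¹
Since Q (6.78×10⁻¹¹) is less than Ksp (2.84×10⁻⁹), no SrF₂ precipitates.

No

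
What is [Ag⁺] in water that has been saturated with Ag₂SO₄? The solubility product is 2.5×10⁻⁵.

Ag₂SO₄(s) ⇌ 2 Ag⁺(aq) + SO₄²⁻(aq)
Call the molar solubility s, so that [Ag⁺] = 2s and [SO₄²⁻] = s.
Ksp = [Ag⁺]^2[SO₄²⁻] = (2s)^2 · s = 4s^3 = 2.5×10⁻⁵
s = 1.8×10⁻² mol L⁻¹
[Ag⁺] = 2s = 3.7×10⁻² mol L⁻¹

3.7×10⁻² M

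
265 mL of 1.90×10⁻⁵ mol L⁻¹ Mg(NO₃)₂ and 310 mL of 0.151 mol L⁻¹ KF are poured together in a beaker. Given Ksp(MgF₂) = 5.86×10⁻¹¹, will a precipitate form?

Yes

After mixing, V = 265 mL + 310 mL = 575 mL.
[Mg²⁺] = (1.90×10⁻⁵)(265)/575 = 8.76×10⁻⁶ mol L⁻¹
[F⁻] = (0.151)(310)/575 = 8.14×10⁻² mol L⁻¹
Q = [Mg²⁺][F⁻]^2 = 5.80×10⁻⁸
Because Q > Ksp (5.80×10⁻⁸ vs 5.86×10⁻¹¹), a precipitate of MgF₂ forms.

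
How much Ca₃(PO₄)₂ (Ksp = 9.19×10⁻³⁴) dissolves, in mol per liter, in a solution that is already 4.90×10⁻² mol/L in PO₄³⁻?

2.42×10⁻¹¹ M

Ca₃(PO₄)₂(s) ⇌ 3 Ca²⁺(aq) + 2 PO₄³⁻(aq)
Let s be the solubility of Ca₃(PO₄)₂ here. The common ion gives [PO₄³⁻] ≈ 4.90×10⁻² mol/L, and [Ca²⁺] = 3s.
Ksp = [Ca²⁺]^3[PO₄³⁻]^2 = (3s)^3(4.90×10⁻²)^2
(3s)^3 = 9.19×10⁻³⁴ / (4.90×10⁻²)^2 = 3.83×10⁻³¹
s = 2.42×10⁻¹¹ mol/L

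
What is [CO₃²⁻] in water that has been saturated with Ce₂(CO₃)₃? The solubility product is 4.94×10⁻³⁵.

1.62×10⁻⁷ M

Ce₂(CO₃)₃(s) ⇌ 2 Ce³⁺(aq) + 3 CO₃²⁻(aq)
If s mol/L of Ce₂(CO₃)₃ dissolves, [Ce³⁺] = 2s and [CO₃²⁻] = 3s.
Ksp = [Ce³⁺]^2[CO₃²⁻]^3 = (2s)^2 · (3s)^3 = 108s^5 = 4.94×10⁻³⁵
s = 5.40×10⁻⁸ mol L⁻¹
[CO₃²⁻] = 3s = 1.62×10⁻⁷ mol L⁻¹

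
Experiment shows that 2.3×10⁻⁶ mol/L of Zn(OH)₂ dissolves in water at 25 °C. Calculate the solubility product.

Zn(OH)₂(s) ⇌ Zn²⁺(aq) + 2 OH⁻(aq)
For each mole of Zn(OH)₂ that dissolves per liter, [Zn²⁺] = s and [OH⁻] = 2s; let s denote this solubility.
Ksp = [Zn²⁺][OH⁻]^2 = s · (2s)^2 = 4s^3
Ksp = 4 × (2.3×10⁻⁶)^3 = 4.9×10⁻¹⁷

Ksp = 4.9×10⁻¹⁷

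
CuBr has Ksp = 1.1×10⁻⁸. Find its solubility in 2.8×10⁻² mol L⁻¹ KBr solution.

CuBr(s) ⇌ Cu⁺(aq) + Br⁻(aq)
With Br⁻ already at 2.8×10⁻² mol L⁻¹ and s small, take [Br⁻] ≈ 2.8×10⁻² mol L⁻¹ and [Cu⁺] = s.
Ksp = [Cu⁺][Br⁻] = s(2.8×10⁻²)
s = 1.1×10⁻⁸ / (2.8×10⁻²) = 3.9×10⁻⁷
s = 3.9×10⁻⁷ mol L⁻¹

3.9×10⁻⁷ M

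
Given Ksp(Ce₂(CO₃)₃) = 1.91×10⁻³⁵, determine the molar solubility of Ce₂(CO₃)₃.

Ce₂(CO₃)₃(s) ⇌ 2 Ce³⁺(aq) + 3 CO₃²⁻(aq)
Let s be the molar solubility. Then [Ce³⁺] = 2s and [CO₃²⁻] = 3s.
Ksp = [Ce³⁺]^2[CO₃²⁻]^3 = (2s)^2 · (3s)^3 = 108s^5
108s^5 = 1.91×10⁻³⁵  ⇒  s^5 = 1.77×10⁻³⁷
s = 4.46×10⁻⁸ M

4.46×10⁻⁸ M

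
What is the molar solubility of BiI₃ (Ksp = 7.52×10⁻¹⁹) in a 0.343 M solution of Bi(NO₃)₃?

4.33×10⁻⁷ M

BiI₃(s) ⇌ Bi³⁺(aq) + 3 I⁻(aq)
With Bi³⁺ already at 0.343 M and s small, take [Bi³⁺] ≈ 0.343 M and [I⁻] = 3s.
Ksp = [Bi³⁺][I⁻]^3 = (0.343)(3s)^3
(3s)^3 = 7.52×10⁻¹⁹ / (0.343) = 2.19×10⁻¹⁸
s = 4.33×10⁻⁷ M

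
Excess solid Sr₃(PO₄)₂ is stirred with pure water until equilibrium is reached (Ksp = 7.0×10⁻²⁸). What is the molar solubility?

1.5×10⁻⁶ M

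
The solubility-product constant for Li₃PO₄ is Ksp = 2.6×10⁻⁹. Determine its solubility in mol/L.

3.1×10⁻³ M

Li₃PO₄(s) ⇌ 3 Li⁺(aq) + PO₄³⁻(aq)
If s mol/L of Li₃PO₄ dissolves, [Li⁺] = 3s and [PO₄³⁻] = s.
Ksp = [Li⁺]^3[PO₄³⁻] = (3s)^3 · s = 27s^4
27s^4 = 2.6×10⁻⁹  ⇒  s^4 = 9.6×10⁻¹¹
s = (9.6×10⁻¹¹)^(1/4) = 3.1×10⁻³ M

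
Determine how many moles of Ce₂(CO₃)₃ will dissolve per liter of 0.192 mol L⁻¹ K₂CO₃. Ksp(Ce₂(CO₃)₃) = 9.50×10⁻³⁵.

Ce₂(CO₃)₃(s) ⇌ 2 Ce³⁺(aq) + 3 CO₃²⁻(aq)
The solution already contains CO₃²⁻ at 0.192 mol L⁻¹. Let s be the molar solubility of Ce₂(CO₃)₃.
[CO₃²⁻] ≈ 0.192 mol L⁻¹ (common ion dominates); [Ce³⁺] = 2s.
Ksp = [Ce³⁺]^2[CO₃²⁻]^3 = (2s)^2(0.192)^3
(2s)^2 = 9.50×10⁻³⁵ / (0.192)^3 = 1.34×10⁻³²
s = 5.79×10⁻¹⁷ mol L⁻¹

5.79×10⁻¹⁷ M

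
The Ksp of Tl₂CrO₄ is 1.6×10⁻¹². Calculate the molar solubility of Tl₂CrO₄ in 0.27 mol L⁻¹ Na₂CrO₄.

Tl₂CrO₄(s) ⇌ 2 Tl⁺(aq) + CrO₄²⁻(aq)
Let s be the solubility of Tl₂CrO₄ here. The common ion gives [CrO₄²⁻] ≈ 0.27 mol L⁻¹, and [Tl⁺] = 2s.
Ksp = [Tl⁺]^2[CrO₄²⁻] = (2s)^2(0.27)
(2s)^2 = 1.6×10⁻¹² / (0.27) = 5.9×10⁻¹²
s = 1.2×10⁻⁶ mol L⁻¹

1.2×10⁻⁶ M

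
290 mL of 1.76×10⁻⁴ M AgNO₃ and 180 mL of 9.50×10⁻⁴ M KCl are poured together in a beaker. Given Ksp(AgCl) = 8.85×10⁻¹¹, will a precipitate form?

After mixing, V = 290 mL + 180 mL = 470 mL.
[Ag⁺] = (1.76×10⁻⁴)(290)/470 = 1.09×10⁻⁴ M
[Cl⁻] = (9.50×10⁻⁴)(180)/470 = 3.64×10⁻⁴ M
Q = [Ag⁺][Cl⁻] = 3.95×10⁻⁸
Because Q > Ksp (3.95×10⁻⁸ vs 8.85×10⁻¹¹), a precipitate of AgCl forms.

Yes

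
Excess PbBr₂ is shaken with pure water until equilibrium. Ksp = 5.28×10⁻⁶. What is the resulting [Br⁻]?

PbBr₂(s) ⇌ Pb²⁺(aq) + 2 Br⁻(aq)
Let s be the molar solubility. Then [Pb²⁺] = s and [Br⁻] = 2s.
Ksp = [Pb²⁺][Br⁻]^2 = s · (2s)^2 = 4s^3 = 5.28×10⁻⁶
s = 1.10×10⁻² mol L⁻¹
[Br⁻] = 2s = 2.19×10⁻² mol L⁻¹

2.19×10⁻² M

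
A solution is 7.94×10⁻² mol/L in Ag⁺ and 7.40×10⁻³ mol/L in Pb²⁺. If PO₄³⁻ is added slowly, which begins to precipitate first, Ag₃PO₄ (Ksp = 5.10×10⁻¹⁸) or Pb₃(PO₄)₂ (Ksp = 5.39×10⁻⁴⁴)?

The threshold for precipitation is Q = Ksp.
For Ag₃PO₄: [PO₄³⁻] = (Ksp/[Ag⁺]^3) = 1.02×10⁻¹⁴ mol/L
For Pb₃(PO₄)₂: [PO₄³⁻] = (Ksp/[Pb²⁺]^3)^(1/2) = 3.65×10⁻¹⁹ mol/L
Since Pb₃(PO₄)₂ needs less PO₄³⁻ to reach saturation, it precipitates first.

Pb₃(PO₄)₂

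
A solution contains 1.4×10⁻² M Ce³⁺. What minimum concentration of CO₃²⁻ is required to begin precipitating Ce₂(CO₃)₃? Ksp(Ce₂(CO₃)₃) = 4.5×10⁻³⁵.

Precipitation begins when Q = Ksp.
Ce₂(CO₃)₃(s) ⇌ 2 Ce³⁺(aq) + 3 CO₃²⁻(aq)
Ksp = [Ce³⁺]^2[CO₃²⁻]^3 = [CO₃²⁻]^3(1.4×10⁻²)^2
[CO₃²⁻]^3 = 4.5×10⁻³⁵ / (1.4×10⁻²)^2 = 2.3×10⁻³¹
[CO₃²⁻] = 6.1×10⁻¹¹ M

6.1×10⁻¹¹ M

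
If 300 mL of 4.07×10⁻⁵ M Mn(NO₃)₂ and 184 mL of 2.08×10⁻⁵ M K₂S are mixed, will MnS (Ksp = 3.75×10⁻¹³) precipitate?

The combined volume is 484 mL.
[Mn²⁺] = (4.07×10⁻⁵)(300)/484 = 2.52×10⁻⁵ M
[S²⁻] = (2.08×10⁻⁵)(184)/484 = 7.91×10⁻⁶ M
Q = [Mn²⁺][S²⁻] = 1.99×10⁻¹⁰
Since Q (1.99×10⁻¹⁰) exceeds Ksp (3.75×10⁻¹³), MnS will precipitate.

Yes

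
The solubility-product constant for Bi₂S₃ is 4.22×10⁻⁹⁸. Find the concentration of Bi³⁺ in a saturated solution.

2.63×10⁻²⁰ M

Bi₂S₃(s) ⇌ 2 Bi³⁺(aq) + 3 S²⁻(aq)
For each mole of Bi₂S₃ that dissolves per liter, [Bi³⁺] = 2s and [S²⁻] = 3s; let s denote this solubility.
Ksp = [Bi³⁺]^2[S²⁻]^3 = (2s)^2 · (3s)^3 = 108s^5 = 4.22×10⁻⁹⁸
s = 1.31×10⁻²⁰ mol L⁻¹
[Bi³⁺] = 2s = 2.63×10⁻²⁰ mol L⁻¹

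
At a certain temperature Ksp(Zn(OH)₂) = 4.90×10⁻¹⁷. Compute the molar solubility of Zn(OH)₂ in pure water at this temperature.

Zn(OH)₂(s) ⇌ Zn²⁺(aq) + 2 OH⁻(aq)
For each mole of Zn(OH)₂ that dissolves per liter, [Zn²⁺] = s and [OH⁻] = 2s; let s denote this solubility.
Ksp = [Zn²⁺][OH⁻]^2 = s · (2s)^2 = 4s^3
4s^3 = 4.90×10⁻¹⁷  ⇒  s^3 = 1.23×10⁻¹⁷
s = (1.23×10⁻¹⁷)^(1/3) = 2.31×10⁻⁶ mol/L

2.31×10⁻⁶ M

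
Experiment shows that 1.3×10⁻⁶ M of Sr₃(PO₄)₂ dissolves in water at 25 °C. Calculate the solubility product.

Sr₃(PO₄)₂(s) ⇌ 3 Sr²⁺(aq) + 2 PO₄³⁻(aq)
Call the molar solubility s, so that [Sr²⁺] = 3s and [PO₄³⁻] = 2s.
Ksp = [Sr²⁺]^3[PO₄³⁻]^2 = (3s)^3 · (2s)^2 = 108s^5
Ksp = 108 × (1.3×10⁻⁶)^5 = 4.0×10⁻²⁸

Ksp = 4.0×10⁻²⁸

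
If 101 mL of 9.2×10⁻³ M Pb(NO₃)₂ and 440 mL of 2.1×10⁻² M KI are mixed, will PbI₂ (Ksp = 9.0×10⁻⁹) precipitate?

Yes

After mixing, V = 101 mL + 440 mL = 541 mL.
[Pb²⁺] = (9.2×10⁻³)(101)/541 = 1.7×10⁻³ M
[I⁻] = (2.1×10⁻²)(440)/541 = 1.7×10⁻² M
Q = [Pb²⁺][I⁻]^2 = 5.0×10⁻⁷
Since Q (5.0×10⁻⁷) exceeds Ksp (9.0×10⁻⁹), PbI₂ will precipitate.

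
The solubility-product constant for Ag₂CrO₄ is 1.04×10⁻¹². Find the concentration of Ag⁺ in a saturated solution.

1.28×10⁻⁴ M

Ag₂CrO₄(s) ⇌ 2 Ag⁺(aq) + CrO₄²⁻(aq)
Let s be the molar solubility. Then [Ag⁺] = 2s and [CrO₄²⁻] = s.
Ksp = [Ag⁺]^2[CrO₄²⁻] = (2s)^2 · s = 4s^3 = 1.04×10⁻¹²
s = 6.38×10⁻⁵ mol L⁻¹
[Ag⁺] = 2s = 1.28×10⁻⁴ mol L⁻¹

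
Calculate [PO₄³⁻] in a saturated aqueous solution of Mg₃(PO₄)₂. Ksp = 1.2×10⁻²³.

Mg₃(PO₄)₂(s) ⇌ 3 Mg²⁺(aq) + 2 PO₄³⁻(aq)
Call the molar solubility s, so that [Mg²⁺] = 3s and [PO₄³⁻] = 2s.
Ksp = [Mg²⁺]^3[PO₄³⁻]^2 = (3s)^3 · (2s)^2 = 108s^5 = 1.2×10⁻²³
s = 1.0×10⁻⁵ M
[PO₄³⁻] = 2s = 2.0×10⁻⁵ M

2.0×10⁻⁵ M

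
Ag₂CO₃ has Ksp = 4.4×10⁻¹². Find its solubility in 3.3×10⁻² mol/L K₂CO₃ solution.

5.8×10⁻⁶ M

Ag₂CO₃(s) ⇌ 2 Ag⁺(aq) + CO₃²⁻(aq)
Let s be the solubility of Ag₂CO₃ here. The common ion gives [CO₃²⁻] ≈ 3.3×10⁻² mol/L, and [Ag⁺] = 2s.
Ksp = [Ag⁺]^2[CO₃²⁻] = (2s)^2(3.3×10⁻²)
(2s)^2 = 4.4×10⁻¹² / (3.3×10⁻²) = 1.3×10⁻¹⁰
s = 5.8×10⁻⁶ mol/L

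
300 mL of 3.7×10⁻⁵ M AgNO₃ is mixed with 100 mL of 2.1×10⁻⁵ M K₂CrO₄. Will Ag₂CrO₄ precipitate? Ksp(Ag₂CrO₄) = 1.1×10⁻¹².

No

After mixing, V = 300 mL + 100 mL = 400 mL.
[Ag⁺] = (3.7×10⁻⁵)(300)/400 = 2.8×10⁻⁵ M
[CrO₄²⁻] = (2.1×10⁻⁵)(100)/400 = 5.3×10⁻⁶ M
Q = [Ag⁺]^2[CrO₄²⁻] = 4.0×10⁻¹⁵
Q < Ksp (4.0×10⁻¹⁵ vs 1.1×10⁻¹²); the solution remains unsaturated and no precipitate forms.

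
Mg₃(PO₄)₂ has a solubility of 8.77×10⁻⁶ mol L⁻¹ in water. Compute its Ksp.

Ksp = 5.60×10⁻²⁴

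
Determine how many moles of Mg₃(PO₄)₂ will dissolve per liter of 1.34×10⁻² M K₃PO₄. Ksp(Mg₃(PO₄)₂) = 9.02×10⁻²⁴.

1.23×10⁻⁷ M

Mg₃(PO₄)₂(s) ⇌ 3 Mg²⁺(aq) + 2 PO₄³⁻(aq)
With PO₄³⁻ already at 1.34×10⁻² M and s small, take [PO₄³⁻] ≈ 1.34×10⁻² M and [Mg²⁺] = 3s.
Ksp = [Mg²⁺]^3[PO₄³⁻]^2 = (3s)^3(1.34×10⁻²)^2
(3s)^3 = 9.02×10⁻²⁴ / (1.34×10⁻²)^2 = 5.02×10⁻²⁰
s = 1.23×10⁻⁷ M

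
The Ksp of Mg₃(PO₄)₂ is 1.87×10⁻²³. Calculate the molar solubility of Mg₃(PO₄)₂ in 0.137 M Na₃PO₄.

3.33×10⁻⁸ M

Mg₃(PO₄)₂(s) ⇌ 3 Mg²⁺(aq) + 2 PO₄³⁻(aq)
The solution already contains PO₄³⁻ at 0.137 M. Let s be the molar solubility of Mg₃(PO₄)₂.
[PO₄³⁻] ≈ 0.137 M (common ion dominates); [Mg²⁺] = 3s.
Ksp = [Mg²⁺]^3[PO₄³⁻]^2 = (3s)^3(0.137)^2
(3s)^3 = 1.87×10⁻²³ / (0.137)^2 = 9.96×10⁻²²
s = 3.33×10⁻⁸ M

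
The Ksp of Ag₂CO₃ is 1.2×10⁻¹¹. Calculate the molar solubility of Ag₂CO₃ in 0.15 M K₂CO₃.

4.5×10⁻⁶ M

Ag₂CO₃(s) ⇌ 2 Ag⁺(aq) + CO₃²⁻(aq)
Let s be the solubility of Ag₂CO₃ here. The common ion gives [CO₃²⁻] ≈ 0.15 M, and [Ag⁺] = 2s.
Ksp = [Ag⁺]^2[CO₃²⁻] = (2s)^2(0.15)
(2s)^2 = 1.2×10⁻¹¹ / (0.15) = 8.0×10⁻¹¹
s = 4.5×10⁻⁶ M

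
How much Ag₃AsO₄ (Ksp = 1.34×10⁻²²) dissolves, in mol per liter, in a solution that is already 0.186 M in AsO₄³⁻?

Ag₃AsO₄(s) ⇌ 3 Ag⁺(aq) + AsO₄³⁻(aq)
AsO₄³⁻ is already present at 0.186 M. If s mol/L of Ag₃AsO₄ dissolves, [Ag⁺] = 3s while [AsO₄³⁻] ≈ 0.186 M.
Ksp = [Ag⁺]^3[AsO₄³⁻] = (3s)^3(0.186)
(3s)^3 = 1.34×10⁻²² / (0.186) = 7.20×10⁻²²
s = 2.99×10⁻⁸ M

2.99×10⁻⁸ M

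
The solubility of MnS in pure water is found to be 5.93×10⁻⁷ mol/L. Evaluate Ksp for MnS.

MnS(s) ⇌ Mn²⁺(aq) + S²⁻(aq)
Let s be the molar solubility. Then [Mn²⁺] = s and [S²⁻] = s.
Ksp = [Mn²⁺][S²⁻] = s · s = s^2
Ksp = (5.93×10⁻⁷)^2 = 3.52×10⁻¹³

Ksp = 3.52×10⁻¹³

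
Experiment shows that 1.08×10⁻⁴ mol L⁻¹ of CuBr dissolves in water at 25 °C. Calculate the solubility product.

Ksp = 1.17×10⁻⁸

CuBr(s) ⇌ Cu⁺(aq) + Br⁻(aq)
If s mol/L of CuBr dissolves, [Cu⁺] = s and [Br⁻] = s.
Ksp = [Cu⁺][Br⁻] = s · s = s^2
Ksp = (1.08×10⁻⁴)^2 = 1.17×10⁻⁸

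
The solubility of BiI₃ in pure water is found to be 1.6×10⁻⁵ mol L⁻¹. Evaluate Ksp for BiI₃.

BiI₃(s) ⇌ Bi³⁺(aq) + 3 I⁻(aq)
Let s be the molar solubility. Then [Bi³⁺] = s and [I⁻] = 3s.
Ksp = [Bi³⁺][I⁻]^3 = s · (3s)^3 = 27s^4
Ksp = 27 × (1.6×10⁻⁵)^4 = 1.8×10⁻¹⁸

Ksp = 1.8×10⁻¹⁸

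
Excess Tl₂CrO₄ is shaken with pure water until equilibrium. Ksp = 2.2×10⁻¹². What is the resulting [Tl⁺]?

1.6×10⁻⁴ M

Tl₂CrO₄(s) ⇌ 2 Tl⁺(aq) + CrO₄²⁻(aq)
Call the molar solubility s, so that [Tl⁺] = 2s and [CrO₄²⁻] = s.
Ksp = [Tl⁺]^2[CrO₄²⁻] = (2s)^2 · s = 4s^3 = 2.2×10⁻¹²
s = 8.2×10⁻⁵ mol/L
[Tl⁺] = 2s = 1.6×10⁻⁴ mol/L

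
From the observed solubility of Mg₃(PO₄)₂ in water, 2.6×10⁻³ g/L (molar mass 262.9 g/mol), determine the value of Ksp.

Ksp = 1.0×10⁻²³

Molar solubility s = (2.6×10⁻³ g/L) / (262.9 g/mol) = 9.890×10⁻⁶ mol/L
Mg₃(PO₄)₂(s) ⇌ 3 Mg²⁺(aq) + 2 PO₄³⁻(aq)
For each mole of Mg₃(PO₄)₂ that dissolves per liter, [Mg²⁺] = 3s and [PO₄³⁻] = 2s; let s denote this solubility.
Ksp = [Mg²⁺]^3[PO₄³⁻]^2 = (3s)^3 · (2s)^2 = 108s^5
Ksp = 108 × (9.890×10⁻⁶)^5 = 1.0×10⁻²³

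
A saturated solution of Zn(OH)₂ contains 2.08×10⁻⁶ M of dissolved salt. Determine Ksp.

Zn(OH)₂(s) ⇌ Zn²⁺(aq) + 2 OH⁻(aq)
If s mol/L of Zn(OH)₂ dissolves, [Zn²⁺] = s and [OH⁻] = 2s.
Ksp = [Zn²⁺][OH⁻]^2 = s · (2s)^2 = 4s^3
Ksp = 4 × (2.08×10⁻⁶)^3 = 3.60×10⁻¹⁷

Ksp = 3.60×10⁻¹⁷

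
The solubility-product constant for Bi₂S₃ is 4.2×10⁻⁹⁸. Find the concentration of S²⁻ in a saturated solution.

3.9×10⁻²⁰ M

Bi₂S₃(s) ⇌ 2 Bi³⁺(aq) + 3 S²⁻(aq)
If s mol/L of Bi₂S₃ dissolves, [Bi³⁺] = 2s and [S²⁻] = 3s.
Ksp = [Bi³⁺]^2[S²⁻]^3 = (2s)^2 · (3s)^3 = 108s^5 = 4.2×10⁻⁹⁸
s = 1.3×10⁻²⁰ M
[S²⁻] = 3s = 3.9×10⁻²⁰ M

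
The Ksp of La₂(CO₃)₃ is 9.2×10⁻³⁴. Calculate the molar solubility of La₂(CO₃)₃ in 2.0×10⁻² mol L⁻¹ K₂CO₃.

5.4×10⁻¹⁵ M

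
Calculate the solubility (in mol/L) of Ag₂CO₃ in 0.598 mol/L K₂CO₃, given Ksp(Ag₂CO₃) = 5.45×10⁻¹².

1.51×10⁻⁶ M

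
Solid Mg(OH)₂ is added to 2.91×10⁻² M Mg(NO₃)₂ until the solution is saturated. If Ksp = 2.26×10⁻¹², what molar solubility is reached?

4.41×10⁻⁶ M

Mg(OH)₂(s) ⇌ Mg²⁺(aq) + 2 OH⁻(aq)
Let s be the solubility of Mg(OH)₂ here. The common ion gives [Mg²⁺] ≈ 2.91×10⁻² M, and [OH⁻] = 2s.
Ksp = [Mg²⁺][OH⁻]^2 = (2.91×10⁻²)(2s)^2
(2s)^2 = 2.26×10⁻¹² / (2.91×10⁻²) = 7.77×10⁻¹¹
s = 4.41×10⁻⁶ M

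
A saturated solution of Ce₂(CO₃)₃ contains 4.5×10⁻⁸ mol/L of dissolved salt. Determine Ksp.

Ce₂(CO₃)₃(s) ⇌ 2 Ce³⁺(aq) + 3 CO₃²⁻(aq)
If s mol/L of Ce₂(CO₃)₃ dissolves, [Ce³⁺] = 2s and [CO₃²⁻] = 3s.
Ksp = [Ce³⁺]^2[CO₃²⁻]^3 = (2s)^2 · (3s)^3 = 108s^5
Ksp = 108 × (4.5×10⁻⁸)^5 = 2.0×10⁻³⁵

Ksp = 2.0×10⁻³⁵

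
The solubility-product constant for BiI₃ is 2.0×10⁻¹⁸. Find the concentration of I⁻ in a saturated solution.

BiI₃(s) ⇌ Bi³⁺(aq) + 3 I⁻(aq)
Let s be the molar solubility. Then [Bi³⁺] = s and [I⁻] = 3s.
Ksp = [Bi³⁺][I⁻]^3 = s · (3s)^3 = 27s^4 = 2.0×10⁻¹⁸
s = 1.6×10⁻⁵ M
[I⁻] = 3s = 4.9×10⁻⁵ M

4.9×10⁻⁵ M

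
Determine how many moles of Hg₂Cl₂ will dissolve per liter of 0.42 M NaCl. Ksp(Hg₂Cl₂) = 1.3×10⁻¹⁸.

Hg₂Cl₂(s) ⇌ Hg₂²⁺(aq) + 2 Cl⁻(aq)
Cl⁻ is already present at 0.42 M. If s mol/L of Hg₂Cl₂ dissolves, [Hg₂²⁺] = s while [Cl⁻] ≈ 0.42 M.
Ksp = [Hg₂²⁺][Cl⁻]^2 = s(0.42)^2
s = 1.3×10⁻¹⁸ / (0.42)^2 = 7.4×10⁻¹⁸
s = 7.4×10⁻¹⁸ M

7.4×10⁻¹⁸ M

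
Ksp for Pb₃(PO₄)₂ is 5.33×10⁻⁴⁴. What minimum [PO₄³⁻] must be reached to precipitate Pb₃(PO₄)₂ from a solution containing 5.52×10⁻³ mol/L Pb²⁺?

5.63×10⁻¹⁹ M

A salt starts to precipitate once the ion product Q reaches its Ksp.
Pb₃(PO₄)₂(s) ⇌ 3 Pb²⁺(aq) + 2 PO₄³⁻(aq)
Ksp = [Pb²⁺]^3[PO₄³⁻]^2 = [PO₄³⁻]^2(5.52×10⁻³)^3
[PO₄³⁻]^2 = 5.33×10⁻⁴⁴ / (5.52×10⁻³)^3 = 3.17×10⁻³⁷
[PO₄³⁻] = 5.63×10⁻¹⁹ mol/L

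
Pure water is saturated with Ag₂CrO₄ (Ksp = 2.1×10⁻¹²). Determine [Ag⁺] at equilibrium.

Ag₂CrO₄(s) ⇌ 2 Ag⁺(aq) + CrO₄²⁻(aq)
Call the molar solubility s, so that [Ag⁺] = 2s and [CrO₄²⁻] = s.
Ksp = [Ag⁺]^2[CrO₄²⁻] = (2s)^2 · s = 4s^3 = 2.1×10⁻¹²
s = 8.1×10⁻⁵ M
[Ag⁺] = 2s = 1.6×10⁻⁴ M

1.6×10⁻⁴ M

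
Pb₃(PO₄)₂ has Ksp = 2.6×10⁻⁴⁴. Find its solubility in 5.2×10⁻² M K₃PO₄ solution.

7.1×10⁻¹⁵ M

Pb₃(PO₄)₂(s) ⇌ 3 Pb²⁺(aq) + 2 PO₄³⁻(aq)
Let s be the solubility of Pb₃(PO₄)₂ here. The common ion gives [PO₄³⁻] ≈ 5.2×10⁻² M, and [Pb²⁺] = 3s.
Ksp = [Pb²⁺]^3[PO₄³⁻]^2 = (3s)^3(5.2×10⁻²)^2
(3s)^3 = 2.6×10⁻⁴⁴ / (5.2×10⁻²)^2 = 9.6×10⁻⁴²
s = 7.1×10⁻¹⁵ M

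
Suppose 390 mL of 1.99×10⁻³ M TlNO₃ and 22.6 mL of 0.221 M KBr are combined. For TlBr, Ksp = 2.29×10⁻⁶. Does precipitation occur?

Yes

Total volume after mixing = 390 + 22.6 = 412.6 mL.
[Tl⁺] = (1.99×10⁻³)(390)/412.6 = 1.88×10⁻³ M
[Br⁻] = (0.221)(22.6)/412.6 = 1.21×10⁻² M
Q = [Tl⁺][Br⁻] = 2.28×10⁻⁵
Q = 2.28×10⁻⁵ > Ksp = 2.29×10⁻⁶, so the solution is supersaturated and TlBr precipitates.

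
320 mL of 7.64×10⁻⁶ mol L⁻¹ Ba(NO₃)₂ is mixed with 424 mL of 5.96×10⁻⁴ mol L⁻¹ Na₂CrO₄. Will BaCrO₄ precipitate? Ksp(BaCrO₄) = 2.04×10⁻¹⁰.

Yes

After mixing, V = 320 mL + 424 mL = 744 mL.
[Ba²⁺] = (7.64×10⁻⁶)(320)/744 = 3.29×10⁻⁶ mol L⁻¹
[CrO₄²⁻] = (5.96×10⁻⁴)(424)/744 = 3.40×10⁻⁴ mol L⁻¹
Q = [Ba²⁺][CrO₄²⁻] = 1.12×10⁻⁹
Q = 1.12×10⁻⁹ > Ksp = 2.04×10⁻¹⁰, so the solution is supersaturated and BaCrO₄ precipitates.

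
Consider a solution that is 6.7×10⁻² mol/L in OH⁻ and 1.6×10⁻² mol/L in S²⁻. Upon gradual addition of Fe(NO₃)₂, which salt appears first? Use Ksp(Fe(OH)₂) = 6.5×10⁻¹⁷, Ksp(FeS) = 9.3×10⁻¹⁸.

FeS

The threshold for precipitation is Q = Ksp.
For Fe(OH)₂: [Fe²⁺] = (Ksp/[OH⁻]^2) = 1.4×10⁻¹⁴ mol/L
For FeS: [Fe²⁺] = (Ksp/[S²⁻]) = 5.8×10⁻¹⁶ mol/L
Since FeS needs less Fe²⁺ to reach saturation, it precipitates first.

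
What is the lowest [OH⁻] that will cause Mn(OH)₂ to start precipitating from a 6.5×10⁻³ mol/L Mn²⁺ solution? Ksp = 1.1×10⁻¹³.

Each salt precipitates once Q = Ksp for that salt.
Mn(OH)₂(s) ⇌ Mn²⁺(aq) + 2 OH⁻(aq)
Ksp = [Mn²⁺][OH⁻]^2 = [OH⁻]^2(6.5×10⁻³)
[OH⁻]^2 = 1.1×10⁻¹³ / (6.5×10⁻³) = 1.7×10⁻¹¹
[OH⁻] = 4.1×10⁻⁶ mol/L

4.1×10⁻⁶ M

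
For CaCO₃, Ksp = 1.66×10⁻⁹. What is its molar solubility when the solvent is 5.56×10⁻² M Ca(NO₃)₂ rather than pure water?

2.99×10⁻⁸ M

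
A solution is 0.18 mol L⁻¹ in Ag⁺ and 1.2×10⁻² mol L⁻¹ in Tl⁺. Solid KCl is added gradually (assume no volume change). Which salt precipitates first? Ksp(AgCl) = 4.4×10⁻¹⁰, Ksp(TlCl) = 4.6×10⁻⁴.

A salt starts to precipitate once the ion product Q reaches its Ksp.
For AgCl: [Cl⁻] = (Ksp/[Ag⁺]) = 2.4×10⁻⁹ mol L⁻¹
For TlCl: [Cl⁻] = (Ksp/[Tl⁺]) = 3.8×10⁻² mol L⁻¹
Since AgCl needs less Cl⁻ to reach saturation, it precipitates first.

AgCl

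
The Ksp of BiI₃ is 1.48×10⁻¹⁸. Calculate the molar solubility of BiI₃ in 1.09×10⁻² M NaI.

BiI₃(s) ⇌ Bi³⁺(aq) + 3 I⁻(aq)
The solution already contains I⁻ at 1.09×10⁻² M. Let s be the molar solubility of BiI₃.
[I⁻] ≈ 1.09×10⁻² M (common ion dominates); [Bi³⁺] = s.
Ksp = [Bi³⁺][I⁻]^3 = s(1.09×10⁻²)^3
s = 1.48×10⁻¹⁸ / (1.09×10⁻²)^3 = 1.14×10⁻¹²
s = 1.14×10⁻¹² M

1.14×10⁻¹² M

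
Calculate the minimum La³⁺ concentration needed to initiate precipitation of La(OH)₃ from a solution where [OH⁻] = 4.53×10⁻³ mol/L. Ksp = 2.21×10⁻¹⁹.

2.38×10⁻¹² M

Each salt precipitates once Q = Ksp for that salt.
La(OH)₃(s) ⇌ La³⁺(aq) + 3 OH⁻(aq)
Ksp = [La³⁺][OH⁻]^3 = [La³⁺](4.53×10⁻³)^3
[La³⁺] = 2.21×10⁻¹⁹ / (4.53×10⁻³)^3 = 2.38×10⁻¹²
[La³⁺] = 2.38×10⁻¹² mol/L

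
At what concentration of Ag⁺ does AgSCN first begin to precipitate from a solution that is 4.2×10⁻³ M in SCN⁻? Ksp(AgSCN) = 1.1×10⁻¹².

2.6×10⁻¹⁰ M

Precipitation of each salt begins when its ion product equals Ksp.
AgSCN(s) ⇌ Ag⁺(aq) + SCN⁻(aq)
Ksp = [Ag⁺][SCN⁻] = [Ag⁺](4.2×10⁻³)
[Ag⁺] = 1.1×10⁻¹² / (4.2×10⁻³) = 2.6×10⁻¹⁰
[Ag⁺] = 2.6×10⁻¹⁰ M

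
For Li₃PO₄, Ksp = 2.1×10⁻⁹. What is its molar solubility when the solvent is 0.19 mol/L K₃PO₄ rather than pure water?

Li₃PO₄(s) ⇌ 3 Li⁺(aq) + PO₄³⁻(aq)
Let s be the solubility of Li₃PO₄ here. The common ion gives [PO₄³⁻] ≈ 0.19 mol/L, and [Li⁺] = 3s.
Ksp = [Li⁺]^3[PO₄³⁻] = (3s)^3(0.19)
(3s)^3 = 2.1×10⁻⁹ / (0.19) = 1.1×10⁻⁸
s = 7.4×10⁻⁴ mol/L

7.4×10⁻⁴ M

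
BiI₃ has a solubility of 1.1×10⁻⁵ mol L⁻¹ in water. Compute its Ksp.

BiI₃(s) ⇌ Bi³⁺(aq) + 3 I⁻(aq)
If s mol/L of BiI₃ dissolves, [Bi³⁺] = s and [I⁻] = 3s.
Ksp = [Bi³⁺][I⁻]^3 = s · (3s)^3 = 27s^4
Ksp = 27 × (1.1×10⁻⁵)^4 = 4.0×10⁻¹⁹

Ksp = 4.0×10⁻¹⁹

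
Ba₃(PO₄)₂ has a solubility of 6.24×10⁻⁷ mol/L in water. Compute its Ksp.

Ba₃(PO₄)₂(s) ⇌ 3 Ba²⁺(aq) + 2 PO₄³⁻(aq)
Call the molar solubility s, so that [Ba²⁺] = 3s and [PO₄³⁻] = 2s.
Ksp = [Ba²⁺]^3[PO₄³⁻]^2 = (3s)^3 · (2s)^2 = 108s^5
Ksp = 108 × (6.24×10⁻⁷)^5 = 1.02×10⁻²⁹

Ksp = 1.02×10⁻²⁹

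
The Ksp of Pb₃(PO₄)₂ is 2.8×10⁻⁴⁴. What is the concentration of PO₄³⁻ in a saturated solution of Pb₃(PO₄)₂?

Pb₃(PO₄)₂(s) ⇌ 3 Pb²⁺(aq) + 2 PO₄³⁻(aq)
Let s be the molar solubility. Then [Pb²⁺] = 3s and [PO₄³⁻] = 2s.
Ksp = [Pb²⁺]^3[PO₄³⁻]^2 = (3s)^3 · (2s)^2 = 108s^5 = 2.8×10⁻⁴⁴
s = 7.6×10⁻¹⁰ mol/L
[PO₄³⁻] = 2s = 1.5×10⁻⁹ mol/L

1.5×10⁻⁹ M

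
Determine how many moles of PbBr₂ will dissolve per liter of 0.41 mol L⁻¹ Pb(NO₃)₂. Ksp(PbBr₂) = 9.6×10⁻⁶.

PbBr₂(s) ⇌ Pb²⁺(aq) + 2 Br⁻(aq)
Let s be the solubility of PbBr₂ here. The common ion gives [Pb²⁺] ≈ 0.41 mol L⁻¹, and [Br⁻] = 2s.
Ksp = [Pb²⁺][Br⁻]^2 = (0.41)(2s)^2
(2s)^2 = 9.6×10⁻⁶ / (0.41) = 2.3×10⁻⁵
s = 2.4×10⁻³ mol L⁻¹

2.4×10⁻³ M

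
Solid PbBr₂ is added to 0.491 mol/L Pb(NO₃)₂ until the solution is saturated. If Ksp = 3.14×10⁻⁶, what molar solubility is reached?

1.26×10⁻³ M

PbBr₂(s) ⇌ Pb²⁺(aq) + 2 Br⁻(aq)
With Pb²⁺ already at 0.491 mol/L and s small, take [Pb²⁺] ≈ 0.491 mol/L and [Br⁻] = 2s.
Ksp = [Pb²⁺][Br⁻]^2 = (0.491)(2s)^2
(2s)^2 = 3.14×10⁻⁶ / (0.491) = 6.40×10⁻⁶
s = 1.26×10⁻³ mol/L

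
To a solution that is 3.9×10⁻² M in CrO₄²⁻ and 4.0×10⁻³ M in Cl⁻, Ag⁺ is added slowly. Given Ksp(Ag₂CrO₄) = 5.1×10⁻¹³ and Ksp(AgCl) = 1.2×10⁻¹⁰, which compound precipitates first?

A salt starts to precipitate once the ion product Q reaches its Ksp.
For Ag₂CrO₄: [Ag⁺] = (Ksp/[CrO₄²⁻])^(1/2) = 3.6×10⁻⁶ M
For AgCl: [Ag⁺] = (Ksp/[Cl⁻]) = 3.0×10⁻⁸ M
Since AgCl needs less Ag⁺ to reach saturation, it precipitates first.

AgCl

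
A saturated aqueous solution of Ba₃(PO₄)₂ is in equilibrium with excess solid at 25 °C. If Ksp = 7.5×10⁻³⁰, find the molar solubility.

5.9×10⁻⁷ M

Ba₃(PO₄)₂(s) ⇌ 3 Ba²⁺(aq) + 2 PO₄³⁻(aq)
Call the molar solubility s, so that [Ba²⁺] = 3s and [PO₄³⁻] = 2s.
Ksp = [Ba²⁺]^3[PO₄³⁻]^2 = (3s)^3 · (2s)^2 = 108s^5
108s^5 = 7.5×10⁻³⁰  ⇒  s^5 = 6.9×10⁻³²
s = 5.9×10⁻⁷ mol/L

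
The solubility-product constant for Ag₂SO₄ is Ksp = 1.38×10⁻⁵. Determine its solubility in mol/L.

Ag₂SO₄(s) ⇌ 2 Ag⁺(aq) + SO₄²⁻(aq)
With molar solubility s: [Ag⁺] = 2s, [SO₄²⁻] = s.
Ksp = [Ag⁺]^2[SO₄²⁻] = (2s)^2 · s = 4s^3
4s^3 = 1.38×10⁻⁵  ⇒  s^3 = 3.45×10⁻⁶
Taking the 3rd root, s = 1.51×10⁻² mol L⁻¹.

1.51×10⁻² M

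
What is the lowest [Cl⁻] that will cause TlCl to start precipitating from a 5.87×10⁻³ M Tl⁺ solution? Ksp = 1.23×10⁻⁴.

A salt starts to precipitate once the ion product Q reaches its Ksp.
TlCl(s) ⇌ Tl⁺(aq) + Cl⁻(aq)
Ksp = [Tl⁺][Cl⁻] = [Cl⁻](5.87×10⁻³)
[Cl⁻] = 1.23×10⁻⁴ / (5.87×10⁻³) = 2.10×10⁻²
[Cl⁻] = 2.10×10⁻² M

2.10×10⁻² M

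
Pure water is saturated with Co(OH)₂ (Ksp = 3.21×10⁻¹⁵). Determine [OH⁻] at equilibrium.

1.86×10⁻⁵ M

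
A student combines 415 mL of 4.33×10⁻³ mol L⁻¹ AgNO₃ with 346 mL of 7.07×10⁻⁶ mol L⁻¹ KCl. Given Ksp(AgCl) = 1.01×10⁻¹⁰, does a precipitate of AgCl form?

Yes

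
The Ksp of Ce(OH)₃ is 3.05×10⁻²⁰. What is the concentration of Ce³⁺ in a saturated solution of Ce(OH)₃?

5.80×10⁻⁶ M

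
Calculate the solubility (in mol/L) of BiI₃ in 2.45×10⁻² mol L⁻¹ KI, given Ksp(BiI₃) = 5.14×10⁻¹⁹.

3.50×10⁻¹⁴ M

BiI₃(s) ⇌ Bi³⁺(aq) + 3 I⁻(aq)
With I⁻ already at 2.45×10⁻² mol L⁻¹ and s small, take [I⁻] ≈ 2.45×10⁻² mol L⁻¹ and [Bi³⁺] = s.
Ksp = [Bi³⁺][I⁻]^3 = s(2.45×10⁻²)^3
s = 5.14×10⁻¹⁹ / (2.45×10⁻²)^3 = 3.50×10⁻¹⁴
s = 3.50×10⁻¹⁴ mol L⁻¹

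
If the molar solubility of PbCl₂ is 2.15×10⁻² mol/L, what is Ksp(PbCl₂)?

Ksp = 3.98×10⁻⁵

PbCl₂(s) ⇌ Pb²⁺(aq) + 2 Cl⁻(aq)
For each mole of PbCl₂ that dissolves per liter, [Pb²⁺] = s and [Cl⁻] = 2s; let s denote this solubility.
Ksp = [Pb²⁺][Cl⁻]^2 = s · (2s)^2 = 4s^3
Ksp = 4 × (2.15×10⁻²)^3 = 3.98×10⁻⁵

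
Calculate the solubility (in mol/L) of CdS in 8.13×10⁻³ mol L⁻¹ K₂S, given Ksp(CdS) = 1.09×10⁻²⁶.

CdS(s) ⇌ Cd²⁺(aq) + S²⁻(aq)
The solution already contains S²⁻ at 8.13×10⁻³ mol L⁻¹. Let s be the molar solubility of CdS.
[S²⁻] ≈ 8.13×10⁻³ mol L⁻¹ (common ion dominates); [Cd²⁺] = s.
Ksp = [Cd²⁺][S²⁻] = s(8.13×10⁻³)
s = 1.09×10⁻²⁶ / (8.13×10⁻³) = 1.34×10⁻²⁴
s = 1.34×10⁻²⁴ mol L⁻¹

1.34×10⁻²⁴ M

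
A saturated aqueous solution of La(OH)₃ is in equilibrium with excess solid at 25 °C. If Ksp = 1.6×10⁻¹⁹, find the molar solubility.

8.8×10⁻⁶ M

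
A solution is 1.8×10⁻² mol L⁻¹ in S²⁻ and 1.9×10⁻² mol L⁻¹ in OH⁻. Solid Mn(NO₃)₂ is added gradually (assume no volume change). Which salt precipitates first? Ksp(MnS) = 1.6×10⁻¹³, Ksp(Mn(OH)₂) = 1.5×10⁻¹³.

MnS

A salt starts to precipitate once the ion product Q reaches its Ksp.
For MnS: [Mn²⁺] = (Ksp/[S²⁻]) = 8.9×10⁻¹² mol L⁻¹
For Mn(OH)₂: [Mn²⁺] = (Ksp/[OH⁻]^2) = 4.2×10⁻¹⁰ mol L⁻¹
Since MnS needs less Mn²⁺ to reach saturation, it precipitates first.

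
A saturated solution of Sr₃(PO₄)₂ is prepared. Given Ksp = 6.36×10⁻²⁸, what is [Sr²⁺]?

4.28×10⁻⁶ M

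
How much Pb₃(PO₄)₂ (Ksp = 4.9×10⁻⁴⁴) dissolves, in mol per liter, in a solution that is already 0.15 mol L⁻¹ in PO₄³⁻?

Pb₃(PO₄)₂(s) ⇌ 3 Pb²⁺(aq) + 2 PO₄³⁻(aq)
With PO₄³⁻ already at 0.15 mol L⁻¹ and s small, take [PO₄³⁻] ≈ 0.15 mol L⁻¹ and [Pb²⁺] = 3s.
Ksp = [Pb²⁺]^3[PO₄³⁻]^2 = (3s)^3(0.15)^2
(3s)^3 = 4.9×10⁻⁴⁴ / (0.15)^2 = 2.2×10⁻⁴²
s = 4.3×10⁻¹⁵ mol L⁻¹

4.3×10⁻¹⁵ M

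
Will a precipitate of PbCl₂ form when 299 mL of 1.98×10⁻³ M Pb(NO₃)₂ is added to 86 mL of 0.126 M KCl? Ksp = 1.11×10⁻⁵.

Total volume after mixing = 299 + 86 = 385 mL.
[Pb²⁺] = (1.98×10⁻³)(299)/385 = 1.54×10⁻³ M
[Cl⁻] = (0.126)(86)/385 = 2.81×10⁻² M
Q = [Pb²⁺][Cl⁻]^2 = 1.22×10⁻⁶
Since Q (1.22×10⁻⁶) is less than Ksp (1.11×10⁻⁵), no PbCl₂ precipitates.

No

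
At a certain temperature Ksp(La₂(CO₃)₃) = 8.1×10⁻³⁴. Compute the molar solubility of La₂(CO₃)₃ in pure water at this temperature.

La₂(CO₃)₃(s) ⇌ 2 La³⁺(aq) + 3 CO₃²⁻(aq)
Let s be the molar solubility. Then [La³⁺] = 2s and [CO₃²⁻] = 3s.
Ksp = [La³⁺]^2[CO₃²⁻]^3 = (2s)^2 · (3s)^3 = 108s^5
108s^5 = 8.1×10⁻³⁴  ⇒  s^5 = 7.5×10⁻³⁶
s = 9.4×10⁻⁸ M

9.4×10⁻⁸ M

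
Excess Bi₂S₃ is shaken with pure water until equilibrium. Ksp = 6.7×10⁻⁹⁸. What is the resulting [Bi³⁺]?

2.9×10⁻²⁰ M

Bi₂S₃(s) ⇌ 2 Bi³⁺(aq) + 3 S²⁻(aq)
If s mol/L of Bi₂S₃ dissolves, [Bi³⁺] = 2s and [S²⁻] = 3s.
Ksp = [Bi³⁺]^2[S²⁻]^3 = (2s)^2 · (3s)^3 = 108s^5 = 6.7×10⁻⁹⁸
s = 1.4×10⁻²⁰ mol/L
[Bi³⁺] = 2s = 2.9×10⁻²⁰ mol/L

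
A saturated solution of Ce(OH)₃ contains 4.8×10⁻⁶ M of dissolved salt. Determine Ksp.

Ksp = 1.4×10⁻²⁰

Ce(OH)₃(s) ⇌ Ce³⁺(aq) + 3 OH⁻(aq)
Let s be the molar solubility. Then [Ce³⁺] = s and [OH⁻] = 3s.
Ksp = [Ce³⁺][OH⁻]^3 = s · (3s)^3 = 27s^4
Ksp = 27 × (4.8×10⁻⁶)^4 = 1.4×10⁻²⁰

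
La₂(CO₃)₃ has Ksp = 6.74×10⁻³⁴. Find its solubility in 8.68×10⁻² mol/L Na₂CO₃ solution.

5.08×10⁻¹⁶ M

La₂(CO₃)₃(s) ⇌ 2 La³⁺(aq) + 3 CO₃²⁻(aq)
CO₃²⁻ is already present at 8.68×10⁻² mol/L. If s mol/L of La₂(CO₃)₃ dissolves, [La³⁺] = 2s while [CO₃²⁻] ≈ 8.68×10⁻² mol/L.
Ksp = [La³⁺]^2[CO₃²⁻]^3 = (2s)^2(8.68×10⁻²)^3
(2s)^2 = 6.74×10⁻³⁴ / (8.68×10⁻²)^3 = 1.03×10⁻³⁰
s = 5.08×10⁻¹⁶ mol/L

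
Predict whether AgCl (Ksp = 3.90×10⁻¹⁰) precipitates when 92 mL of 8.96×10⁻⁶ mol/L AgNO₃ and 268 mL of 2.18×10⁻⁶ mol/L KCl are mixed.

The combined volume is 360 mL.
[Ag⁺] = (8.96×10⁻⁶)(92)/360 = 2.29×10⁻⁶ mol/L
[Cl⁻] = (2.18×10⁻⁶)(268)/360 = 1.62×10⁻⁶ mol/L
Q = [Ag⁺][Cl⁻] = 3.72×10⁻¹²
Q = 3.72×10⁻¹² < Ksp = 3.90×10⁻¹⁰, so the solution is unsaturated and no precipitate forms.

No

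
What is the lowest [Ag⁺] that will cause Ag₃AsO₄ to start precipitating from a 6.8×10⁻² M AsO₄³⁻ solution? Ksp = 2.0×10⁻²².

A salt starts to precipitate once the ion product Q reaches its Ksp.
Ag₃AsO₄(s) ⇌ 3 Ag⁺(aq) + AsO₄³⁻(aq)
Ksp = [Ag⁺]^3[AsO₄³⁻] = [Ag⁺]^3(6.8×10⁻²)
[Ag⁺]^3 = 2.0×10⁻²² / (6.8×10⁻²) = 2.9×10⁻²¹
[Ag⁺] = 1.4×10⁻⁷ M

1.4×10⁻⁷ M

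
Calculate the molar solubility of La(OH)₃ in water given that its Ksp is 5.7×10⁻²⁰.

La(OH)₃(s) ⇌ La³⁺(aq) + 3 OH⁻(aq)
If s mol/L of La(OH)₃ dissolves, [La³⁺] = s and [OH⁻] = 3s.
Ksp = [La³⁺][OH⁻]^3 = s · (3s)^3 = 27s^4
27s^4 = 5.7×10⁻²⁰  ⇒  s^4 = 2.1×10⁻²¹
s = 6.8×10⁻⁶ mol L⁻¹

6.8×10⁻⁶ M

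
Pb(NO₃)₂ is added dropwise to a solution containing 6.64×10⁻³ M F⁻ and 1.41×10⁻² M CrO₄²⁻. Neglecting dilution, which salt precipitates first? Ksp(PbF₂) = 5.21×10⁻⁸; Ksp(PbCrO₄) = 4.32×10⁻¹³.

Each salt precipitates once Q = Ksp for that salt.
For PbF₂: [Pb²⁺] = (Ksp/[F⁻]^2) = 1.18×10⁻³ M
For PbCrO₄: [Pb²⁺] = (Ksp/[CrO₄²⁻]) = 3.06×10⁻¹¹ M
Since PbCrO₄ needs less Pb²⁺ to reach saturation, it precipitates first.

PbCrO₄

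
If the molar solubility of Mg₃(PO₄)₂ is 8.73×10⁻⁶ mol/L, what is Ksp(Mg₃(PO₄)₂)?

Ksp = 5.48×10⁻²⁴

Mg₃(PO₄)₂(s) ⇌ 3 Mg²⁺(aq) + 2 PO₄³⁻(aq)
Let s be the molar solubility. Then [Mg²⁺] = 3s and [PO₄³⁻] = 2s.
Ksp = [Mg²⁺]^3[PO₄³⁻]^2 = (3s)^3 · (2s)^2 = 108s^5
Ksp = 108 × (8.73×10⁻⁶)^5 = 5.48×10⁻²⁴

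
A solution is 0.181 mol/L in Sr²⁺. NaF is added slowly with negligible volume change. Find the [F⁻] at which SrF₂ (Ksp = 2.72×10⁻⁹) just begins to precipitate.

Precipitation of each salt begins when its ion product equals Ksp.
SrF₂(s) ⇌ Sr²⁺(aq) + 2 F⁻(aq)
Ksp = [Sr²⁺][F⁻]^2 = [F⁻]^2(0.181)
[F⁻]^2 = 2.72×10⁻⁹ / (0.181) = 1.50×10⁻⁸
[F⁻] = 1.23×10⁻⁴ mol/L

1.23×10⁻⁴ M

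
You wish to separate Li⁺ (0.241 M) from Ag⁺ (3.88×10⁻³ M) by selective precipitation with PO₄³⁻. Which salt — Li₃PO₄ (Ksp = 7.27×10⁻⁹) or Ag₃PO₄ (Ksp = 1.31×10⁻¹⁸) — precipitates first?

Ag₃PO₄

The threshold for precipitation is Q = Ksp.
For Li₃PO₄: [PO₄³⁻] = (Ksp/[Li⁺]^3) = 5.19×10⁻⁷ M
For Ag₃PO₄: [PO₄³⁻] = (Ksp/[Ag⁺]^3) = 2.24×10⁻¹¹ M
Ag₃PO₄ requires the lower [PO₄³⁻], so it precipitates first.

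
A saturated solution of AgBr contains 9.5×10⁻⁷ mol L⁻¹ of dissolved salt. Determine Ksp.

AgBr(s) ⇌ Ag⁺(aq) + Br⁻(aq)
If s mol/L of AgBr dissolves, [Ag⁺] = s and [Br⁻] = s.
Ksp = [Ag⁺][Br⁻] = s · s = s^2
Ksp = (9.5×10⁻⁷)^2 = 9.0×10⁻¹³

Ksp = 9.0×10⁻¹³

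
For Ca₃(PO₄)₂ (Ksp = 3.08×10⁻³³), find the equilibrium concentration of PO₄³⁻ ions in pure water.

Ca₃(PO₄)₂(s) ⇌ 3 Ca²⁺(aq) + 2 PO₄³⁻(aq)
For each mole of Ca₃(PO₄)₂ that dissolves per liter, [Ca²⁺] = 3s and [PO₄³⁻] = 2s; let s denote this solubility.
Ksp = [Ca²⁺]^3[PO₄³⁻]^2 = (3s)^3 · (2s)^2 = 108s^5 = 3.08×10⁻³³
s = 1.23×10⁻⁷ mol L⁻¹
[PO₄³⁻] = 2s = 2.47×10⁻⁷ mol L⁻¹

2.47×10⁻⁷ M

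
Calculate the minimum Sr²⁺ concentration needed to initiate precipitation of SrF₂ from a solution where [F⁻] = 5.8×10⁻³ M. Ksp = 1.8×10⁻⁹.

The threshold for precipitation is Q = Ksp.
SrF₂(s) ⇌ Sr²⁺(aq) + 2 F⁻(aq)
Ksp = [Sr²⁺][F⁻]^2 = [Sr²⁺](5.8×10⁻³)^2
[Sr²⁺] = 1.8×10⁻⁹ / (5.8×10⁻³)^2 = 5.4×10⁻⁵
[Sr²⁺] = 5.4×10⁻⁵ M

5.4×10⁻⁵ M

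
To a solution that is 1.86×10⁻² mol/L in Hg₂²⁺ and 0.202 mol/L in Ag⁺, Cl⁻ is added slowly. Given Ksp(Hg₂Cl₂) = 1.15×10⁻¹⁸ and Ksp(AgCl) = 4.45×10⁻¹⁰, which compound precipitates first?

Precipitation begins when Q = Ksp.
For Hg₂Cl₂: [Cl⁻] = (Ksp/[Hg₂²⁺])^(1/2) = 7.86×10⁻⁹ mol/L
For AgCl: [Cl⁻] = (Ksp/[Ag⁺]) = 2.20×10⁻⁹ mol/L
Since AgCl needs less Cl⁻ to reach saturation, it precipitates first.

AgCl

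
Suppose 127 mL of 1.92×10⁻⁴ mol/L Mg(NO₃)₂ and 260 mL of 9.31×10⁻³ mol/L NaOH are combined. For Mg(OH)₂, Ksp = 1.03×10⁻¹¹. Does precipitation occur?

Yes

Total volume after mixing = 127 + 260 = 387 mL.
[Mg²⁺] = (1.92×10⁻⁴)(127)/387 = 6.30×10⁻⁵ mol/L
[OH⁻] = (9.31×10⁻³)(260)/387 = 6.25×10⁻³ mol/L
Q = [Mg²⁺][OH⁻]^2 = 2.47×10⁻⁹
Q = 2.47×10⁻⁹ > Ksp = 1.03×10⁻¹¹, so the solution is supersaturated and Mg(OH)₂ precipitates.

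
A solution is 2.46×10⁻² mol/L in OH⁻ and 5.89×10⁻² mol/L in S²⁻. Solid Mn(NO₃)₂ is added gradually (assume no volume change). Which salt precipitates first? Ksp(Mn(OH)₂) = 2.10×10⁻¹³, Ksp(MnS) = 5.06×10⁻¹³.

The threshold for precipitation is Q = Ksp.
For Mn(OH)₂: [Mn²⁺] = (Ksp/[OH⁻]^2) = 3.47×10⁻¹⁰ mol/L
For MnS: [Mn²⁺] = (Ksp/[S²⁻]) = 8.59×10⁻¹² mol/L
Since MnS needs less Mn²⁺ to reach saturation, it precipitates first.

MnS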